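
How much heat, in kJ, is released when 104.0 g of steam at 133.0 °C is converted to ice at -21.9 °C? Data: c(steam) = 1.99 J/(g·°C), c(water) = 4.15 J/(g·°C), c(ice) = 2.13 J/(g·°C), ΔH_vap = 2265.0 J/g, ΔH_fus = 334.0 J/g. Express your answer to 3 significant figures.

q = 325 kJ

q1 (cool steam 133.0→100 °C): 104.0 × 1.99 × 33.0 = 6830 J
q2 (condense at 100 °C): 104.0 × 2265.0 = 235560 J
q3 (cool water 100→0 °C): 104.0 × 4.15 × 100.0 = 43160 J
q4 (freeze at 0 °C): 104.0 × 334.0 = 34736 J
q5 (cool ice 0→-21.9 °C): 104.0 × 2.13 × 21.9 = 4851 J
Total: 6830 + 235560 + 43160 + 34736 + 4851 = 325137 J = 325 kJ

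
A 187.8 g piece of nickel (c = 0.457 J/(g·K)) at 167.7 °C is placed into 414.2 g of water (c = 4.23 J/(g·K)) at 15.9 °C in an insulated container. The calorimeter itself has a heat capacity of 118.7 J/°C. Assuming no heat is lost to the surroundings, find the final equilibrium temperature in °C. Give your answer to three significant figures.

Heat lost by nickel = heat gained by water + calorimeter.
(187.8)(0.457)(167.7 − T) = [(414.2)(4.23) + 118.7](T − 15.9)
85.8246 (167.7 − T) = 1870.766 (T − 15.9)
14393 − 85.8246 T = 1870.766 T − 29745
44138 = 1956.5906 T
T = 22.56 °C

T_f = 22.6 °C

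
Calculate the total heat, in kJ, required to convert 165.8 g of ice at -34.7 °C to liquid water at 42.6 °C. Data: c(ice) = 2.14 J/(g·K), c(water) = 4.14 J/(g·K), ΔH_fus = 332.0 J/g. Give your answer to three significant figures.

q = 96.6 kJ

q1 (heat ice -34.7→0.0 °C): 165.8 × 2.14 × 34.7 = 12312 J
q2 (melt at 0 °C): 165.8 × 332.0 = 55046 J
q3 (heat water 0.0→42.6 °C): 165.8 × 4.14 × 42.6 = 29241 J
Total: 12312 + 55046 + 29241 = 96599 J = 96.6 kJ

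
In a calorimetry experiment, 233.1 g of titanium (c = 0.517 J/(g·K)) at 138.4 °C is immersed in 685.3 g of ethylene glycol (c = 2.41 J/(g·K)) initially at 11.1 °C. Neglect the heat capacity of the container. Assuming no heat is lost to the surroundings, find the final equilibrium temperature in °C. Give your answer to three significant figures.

Heat lost by titanium = heat gained by ethylene glycol.
(233.1)(0.517)(138.4 − T) = (685.3)(2.41)(T − 11.1)
120.5127 (138.4 − T) = 1651.573 (T − 11.1)
16679 − 120.5127 T = 1651.573 T − 18332
35011 = 1772.0857 T
T = 19.76 °C

T_f = 19.8 °C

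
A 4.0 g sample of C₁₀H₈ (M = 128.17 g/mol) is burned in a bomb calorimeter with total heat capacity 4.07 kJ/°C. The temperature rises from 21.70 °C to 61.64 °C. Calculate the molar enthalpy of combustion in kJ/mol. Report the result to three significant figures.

ΔT = 61.64 − 21.70 = 39.94 °C
q_cal = C_cal × ΔT = 4.07 × 39.94 = 162.5558 kJ
n = 4.0 / 128.17 = 0.03121 mol
q_rxn = −q_cal = -162.5558 kJ
ΔH = -162.5558 / 0.03121 = -5208 kJ/mol

ΔH = -5210 kJ/mol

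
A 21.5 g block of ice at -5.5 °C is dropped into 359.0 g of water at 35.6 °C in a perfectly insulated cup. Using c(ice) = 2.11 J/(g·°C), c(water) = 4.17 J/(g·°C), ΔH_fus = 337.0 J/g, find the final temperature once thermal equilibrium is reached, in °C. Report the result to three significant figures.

T_f = 28.9 °C

Heat to bring ice to 0 °C and melt it: q₁ = 21.5×2.11×5.5 + 21.5×337.0 = 7495.0 J
Heat the water can supply cooling to 0 °C: 359.0×4.17×35.6 = 53294.3 J > q₁, so all ice melts.
Energy balance: 359.0×4.17×(35.6 − T) = 7495.0 + 21.5×4.17×(T − 0)
1497.03(35.6 − T) = 7495.0 + 89.655 T
53294.3 − 7495.0 = 1586.685 T
T = 45799.3 / 1586.685 = 28.86 °C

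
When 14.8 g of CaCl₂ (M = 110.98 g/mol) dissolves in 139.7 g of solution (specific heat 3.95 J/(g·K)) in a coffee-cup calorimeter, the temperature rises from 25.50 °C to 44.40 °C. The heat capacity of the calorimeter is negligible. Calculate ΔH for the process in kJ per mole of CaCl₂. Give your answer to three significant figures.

|ΔT| = |44.40 − 25.50| = 18.90 °C
|q_surr| = (139.7 × 3.95) × 18.90 = 551.815 × 18.90 = 10430 J
n(CaCl₂) = 14.8 / 110.98 = 0.1334 mol
Temperature rose, so q_rxn = −|q_surr| = -10.43 kJ
ΔH = q_rxn / n = -78.19 kJ/mol

ΔH = -78.2 kJ/mol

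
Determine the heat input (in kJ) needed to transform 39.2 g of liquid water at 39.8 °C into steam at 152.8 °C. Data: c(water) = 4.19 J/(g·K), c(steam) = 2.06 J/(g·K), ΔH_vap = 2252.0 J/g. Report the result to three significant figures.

q = 102 kJ

q1 (heat water 39.8→100.0 °C): 39.2 × 4.19 × 60.2 = 9888 J
q2 (vaporize at 100 °C): 39.2 × 2252.0 = 88278 J
q3 (heat steam 100.0→152.8 °C): 39.2 × 2.06 × 52.8 = 4264 J
Total: 9888 + 88278 + 4264 = 102430 J = 102 kJ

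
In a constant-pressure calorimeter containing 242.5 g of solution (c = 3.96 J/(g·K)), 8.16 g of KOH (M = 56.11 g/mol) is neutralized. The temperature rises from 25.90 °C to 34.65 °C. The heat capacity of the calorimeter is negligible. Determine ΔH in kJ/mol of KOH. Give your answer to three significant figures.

ΔH = -57.8 kJ/mol

|ΔT| = |34.65 − 25.90| = 8.75 °C
|q_surr| = (242.5 × 3.96) × 8.75 = 960.3 × 8.75 = 8403 J
n(KOH) = 8.16 / 56.11 = 0.1454 mol
Temperature rose, so q_rxn = −|q_surr| = -8.403 kJ
ΔH = q_rxn / n = -57.79 kJ/mol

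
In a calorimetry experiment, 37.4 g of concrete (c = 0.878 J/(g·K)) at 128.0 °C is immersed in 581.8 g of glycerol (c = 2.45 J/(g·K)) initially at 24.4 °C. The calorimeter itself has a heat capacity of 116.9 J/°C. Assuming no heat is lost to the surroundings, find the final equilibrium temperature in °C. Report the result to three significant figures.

T_f = 26.6 °C

Heat lost by concrete = heat gained by glycerol + calorimeter.
(37.4)(0.878)(128.0 − T) = [(581.8)(2.45) + 116.9](T − 24.4)
32.8372 (128.0 − T) = 1542.31 (T − 24.4)
4203.2 − 32.8372 T = 1542.31 T − 37632
41835.2 = 1575.1472 T
T = 26.56 °C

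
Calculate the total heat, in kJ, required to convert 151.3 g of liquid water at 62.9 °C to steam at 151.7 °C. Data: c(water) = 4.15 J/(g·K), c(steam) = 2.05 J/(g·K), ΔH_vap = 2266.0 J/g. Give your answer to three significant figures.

q = 382 kJ

q1 (heat water 62.9→100.0 °C): 151.3 × 4.15 × 37.1 = 23295 J
q2 (vaporize at 100 °C): 151.3 × 2266.0 = 342846 J
q3 (heat steam 100.0→151.7 °C): 151.3 × 2.05 × 51.7 = 16036 J
Total: 23295 + 342846 + 16036 = 382177 J = 382 kJ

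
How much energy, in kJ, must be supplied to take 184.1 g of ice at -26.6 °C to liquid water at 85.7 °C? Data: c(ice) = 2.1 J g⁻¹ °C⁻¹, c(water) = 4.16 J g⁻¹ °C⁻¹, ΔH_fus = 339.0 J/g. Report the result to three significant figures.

q = 138 kJ

q1 (heat ice -26.6→0.0 °C): 184.1 × 2.1 × 26.6 = 10284 J
q2 (melt at 0 °C): 184.1 × 339.0 = 62410 J
q3 (heat water 0.0→85.7 °C): 184.1 × 4.16 × 85.7 = 65634 J
Total: 10284 + 62410 + 65634 = 138328 J = 138 kJ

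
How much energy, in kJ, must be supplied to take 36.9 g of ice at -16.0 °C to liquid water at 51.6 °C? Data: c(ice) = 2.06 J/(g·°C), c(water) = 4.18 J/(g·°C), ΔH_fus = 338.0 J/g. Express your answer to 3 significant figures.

q1 (heat ice -16.0→0.0 °C): 36.9 × 2.06 × 16.0 = 1216 J
q2 (melt at 0 °C): 36.9 × 338.0 = 12472 J
q3 (heat water 0.0→51.6 °C): 36.9 × 4.18 × 51.6 = 7959 J
Total: 1216 + 12472 + 7959 = 21647 J = 21.6 kJ

q = 21.6 kJ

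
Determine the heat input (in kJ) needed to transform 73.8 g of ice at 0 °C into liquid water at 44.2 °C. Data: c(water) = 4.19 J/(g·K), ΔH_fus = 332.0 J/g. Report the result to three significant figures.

q1 (melt at 0 °C): 73.8 × 332.0 = 24502 J
q2 (heat water 0.0→44.2 °C): 73.8 × 4.19 × 44.2 = 13668 J
Total: 24502 + 13668 = 38170 J = 38.2 kJ

q = 38.2 kJ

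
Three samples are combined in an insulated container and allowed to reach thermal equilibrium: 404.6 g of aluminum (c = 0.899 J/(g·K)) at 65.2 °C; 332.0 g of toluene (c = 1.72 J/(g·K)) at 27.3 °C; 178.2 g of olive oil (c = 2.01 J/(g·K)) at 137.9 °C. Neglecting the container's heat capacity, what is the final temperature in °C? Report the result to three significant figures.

Σ mᵢcᵢ(T − Tᵢ) = 0  ⇒  T = Σ mᵢcᵢTᵢ / Σ mᵢcᵢ
Σ mᵢcᵢ = 404.6×0.899 + 332.0×1.72 + 178.2×2.01 = 1292.9574
Σ mᵢcᵢTᵢ = 363.7354×65.2 + 571.04×27.3 + 358.182×137.9 = 88698
T = 88698 / 1292.9574 = 68.60 °C

T_f = 68.6 °C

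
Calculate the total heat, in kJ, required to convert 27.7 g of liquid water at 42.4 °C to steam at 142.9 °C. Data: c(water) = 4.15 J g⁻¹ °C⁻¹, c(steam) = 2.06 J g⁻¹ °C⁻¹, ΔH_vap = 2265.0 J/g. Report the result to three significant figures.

q1 (heat water 42.4→100.0 °C): 27.7 × 4.15 × 57.6 = 6621 J
q2 (vaporize at 100 °C): 27.7 × 2265.0 = 62741 J
q3 (heat steam 100.0→142.9 °C): 27.7 × 2.06 × 42.9 = 2448 J
Total: 6621 + 62741 + 2448 = 71810 J = 71.8 kJ

q = 71.8 kJ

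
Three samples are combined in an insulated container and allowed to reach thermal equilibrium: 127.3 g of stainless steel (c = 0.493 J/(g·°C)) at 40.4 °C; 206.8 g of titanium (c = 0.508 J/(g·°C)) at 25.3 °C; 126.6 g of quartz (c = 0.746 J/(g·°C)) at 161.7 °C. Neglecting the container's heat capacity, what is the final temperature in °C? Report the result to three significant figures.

Σ mᵢcᵢ(T − Tᵢ) = 0  ⇒  T = Σ mᵢcᵢTᵢ / Σ mᵢcᵢ
Σ mᵢcᵢ = 127.3×0.493 + 206.8×0.508 + 126.6×0.746 = 262.2569
Σ mᵢcᵢTᵢ = 62.7589×40.4 + 105.0544×25.3 + 94.4436×161.7 = 20465
T = 20465 / 262.2569 = 78.03 °C

T_f = 78.0 °C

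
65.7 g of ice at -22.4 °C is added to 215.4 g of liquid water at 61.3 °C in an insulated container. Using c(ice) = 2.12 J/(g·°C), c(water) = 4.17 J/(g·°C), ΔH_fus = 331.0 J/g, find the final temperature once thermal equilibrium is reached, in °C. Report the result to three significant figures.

T_f = 25.8 °C

Heat to bring ice to 0 °C and melt it: q₁ = 65.7×2.12×22.4 + 65.7×331.0 = 24867 J
Heat the water can supply cooling to 0 °C: 215.4×4.17×61.3 = 55060.8 J > q₁, so all ice melts.
Energy balance: 215.4×4.17×(61.3 − T) = 24867 + 65.7×4.17×(T − 0)
898.218(61.3 − T) = 24867 + 273.969 T
55060.8 − 24867 = 1172.187 T
T = 30193.8 / 1172.187 = 25.76 °C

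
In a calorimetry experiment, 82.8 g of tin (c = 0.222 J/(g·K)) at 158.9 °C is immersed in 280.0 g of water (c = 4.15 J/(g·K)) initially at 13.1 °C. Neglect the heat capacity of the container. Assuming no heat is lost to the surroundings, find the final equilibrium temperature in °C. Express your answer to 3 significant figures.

Heat lost by tin = heat gained by water.
(82.8)(0.222)(158.9 − T) = (280.0)(4.15)(T − 13.1)
18.3816 (158.9 − T) = 1162 (T − 13.1)
2920.8 − 18.3816 T = 1162 T − 15222
18142.8 = 1180.3816 T
T = 15.37 °C

T_f = 15.4 °C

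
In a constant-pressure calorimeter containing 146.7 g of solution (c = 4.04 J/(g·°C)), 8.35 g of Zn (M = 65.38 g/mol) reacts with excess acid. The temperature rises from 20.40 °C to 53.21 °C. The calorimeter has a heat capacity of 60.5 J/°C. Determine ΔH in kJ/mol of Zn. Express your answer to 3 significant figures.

|ΔT| = |53.21 − 20.40| = 32.81 °C
|q_surr| = (146.7 × 4.04 + 60.5) × 32.81 = 653.168 × 32.81 = 21430 J
n(Zn) = 8.35 / 65.38 = 0.1277 mol
Temperature rose, so q_rxn = −|q_surr| = -21.43 kJ
ΔH = q_rxn / n = -167.8 kJ/mol

ΔH = -168 kJ/mol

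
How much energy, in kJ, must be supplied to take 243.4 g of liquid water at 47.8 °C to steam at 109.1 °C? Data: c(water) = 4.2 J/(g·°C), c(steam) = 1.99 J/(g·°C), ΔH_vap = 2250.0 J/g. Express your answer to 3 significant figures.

q1 (heat water 47.8→100.0 °C): 243.4 × 4.2 × 52.2 = 53363 J
q2 (vaporize at 100 °C): 243.4 × 2250.0 = 547650 J
q3 (heat steam 100.0→109.1 °C): 243.4 × 1.99 × 9.1 = 4408 J
Total: 53363 + 547650 + 4408 = 605421 J = 605 kJ

q = 605 kJ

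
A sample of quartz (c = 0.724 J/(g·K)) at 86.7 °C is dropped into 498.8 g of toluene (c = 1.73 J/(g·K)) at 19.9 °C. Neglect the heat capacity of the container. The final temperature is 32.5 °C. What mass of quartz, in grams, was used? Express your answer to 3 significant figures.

q_gained = (498.8 × 1.73) × (32.5 − 19.9) = 10870 J
q_lost = m × 0.724 × (86.7 − 32.5) = 39.2408 m
m = 10870 / 39.2408 = 277 g

m = 277 g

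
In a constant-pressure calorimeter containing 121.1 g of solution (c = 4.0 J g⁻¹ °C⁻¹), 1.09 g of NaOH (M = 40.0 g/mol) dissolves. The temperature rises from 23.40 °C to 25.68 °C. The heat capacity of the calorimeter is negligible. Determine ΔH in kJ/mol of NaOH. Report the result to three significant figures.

|ΔT| = |25.68 − 23.40| = 2.28 °C
|q_surr| = (121.1 × 4.0) × 2.28 = 484.4 × 2.28 = 1104 J
n(NaOH) = 1.09 / 40.0 = 0.02725 mol
Temperature rose, so q_rxn = −|q_surr| = -1.104 kJ
ΔH = q_rxn / n = -40.51 kJ/mol

ΔH = -40.5 kJ/mol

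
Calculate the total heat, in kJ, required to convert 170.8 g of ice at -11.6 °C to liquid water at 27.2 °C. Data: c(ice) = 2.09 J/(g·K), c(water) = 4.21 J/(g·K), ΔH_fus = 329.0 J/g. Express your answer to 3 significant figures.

q = 79.9 kJ

q1 (heat ice -11.6→0.0 °C): 170.8 × 2.09 × 11.6 = 4141 J
q2 (melt at 0 °C): 170.8 × 329.0 = 56193 J
q3 (heat water 0.0→27.2 °C): 170.8 × 4.21 × 27.2 = 19559 J
Total: 4141 + 56193 + 19559 = 79893 J = 79.9 kJ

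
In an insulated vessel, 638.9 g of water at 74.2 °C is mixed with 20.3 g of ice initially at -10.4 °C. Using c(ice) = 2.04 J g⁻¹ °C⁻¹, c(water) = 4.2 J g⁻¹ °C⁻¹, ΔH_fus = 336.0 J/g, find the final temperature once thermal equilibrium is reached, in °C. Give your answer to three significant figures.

T_f = 69.3 °C

Heat to bring ice to 0 °C and melt it: q₁ = 20.3×2.04×10.4 + 20.3×336.0 = 7251.5 J
Heat the water can supply cooling to 0 °C: 638.9×4.2×74.2 = 199107 J > q₁, so all ice melts.
Energy balance: 638.9×4.2×(74.2 − T) = 7251.5 + 20.3×4.2×(T − 0)
2683.38(74.2 − T) = 7251.5 + 85.26 T
199107 − 7251.5 = 2768.64 T
T = 191855.5 / 2768.64 = 69.30 °C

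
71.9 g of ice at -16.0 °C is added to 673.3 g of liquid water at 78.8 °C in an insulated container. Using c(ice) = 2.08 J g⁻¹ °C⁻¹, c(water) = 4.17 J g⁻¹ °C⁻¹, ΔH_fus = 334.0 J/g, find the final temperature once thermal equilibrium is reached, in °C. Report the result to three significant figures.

T_f = 62.7 °C

Heat to bring ice to 0 °C and melt it: q₁ = 71.9×2.08×16.0 + 71.9×334.0 = 26407 J
Heat the water can supply cooling to 0 °C: 673.3×4.17×78.8 = 221244 J > q₁, so all ice melts.
Energy balance: 673.3×4.17×(78.8 − T) = 26407 + 71.9×4.17×(T − 0)
2807.661(78.8 − T) = 26407 + 299.823 T
221244 − 26407 = 3107.484 T
T = 194837 / 3107.484 = 62.70 °C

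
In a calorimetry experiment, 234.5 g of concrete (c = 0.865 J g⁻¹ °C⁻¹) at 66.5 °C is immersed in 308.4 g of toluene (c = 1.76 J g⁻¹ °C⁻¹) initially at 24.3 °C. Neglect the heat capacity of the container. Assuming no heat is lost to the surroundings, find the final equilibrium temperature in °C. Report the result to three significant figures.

T_f = 35.8 °C

Heat lost by concrete = heat gained by toluene.
(234.5)(0.865)(66.5 − T) = (308.4)(1.76)(T − 24.3)
202.8425 (66.5 − T) = 542.784 (T − 24.3)
13489 − 202.8425 T = 542.784 T − 13190
26679 = 745.6265 T
T = 35.78 °C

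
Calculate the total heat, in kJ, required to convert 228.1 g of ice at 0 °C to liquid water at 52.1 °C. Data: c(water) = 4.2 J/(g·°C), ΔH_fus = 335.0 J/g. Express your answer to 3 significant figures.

q1 (melt at 0 °C): 228.1 × 335.0 = 76414 J
q2 (heat water 0.0→52.1 °C): 228.1 × 4.2 × 52.1 = 49913 J
Total: 76414 + 49913 = 126327 J = 126 kJ

q = 126 kJ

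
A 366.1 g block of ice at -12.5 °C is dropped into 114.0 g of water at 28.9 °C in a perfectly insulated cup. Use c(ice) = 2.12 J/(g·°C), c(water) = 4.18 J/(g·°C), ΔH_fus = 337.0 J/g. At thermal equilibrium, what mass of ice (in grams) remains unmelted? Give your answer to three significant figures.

m_ice remaining = 354 g

Heat to warm all ice to 0 °C: 366.1×2.12×12.5 = 9701.7 J
Heat released by water cooling to 0 °C: 114.0×4.18×28.9 = 13771 J
13771 J < 9701.7 + 366.1×337.0 = 133077.4 J, so not all ice melts; final T = 0 °C.
Heat left for melting: 13771 − 9701.7 = 4069.3 J
Mass melted = 4069.3 / 337.0 = 12.08 g
Ice remaining = 366.1 − 12.08 = 354.02 g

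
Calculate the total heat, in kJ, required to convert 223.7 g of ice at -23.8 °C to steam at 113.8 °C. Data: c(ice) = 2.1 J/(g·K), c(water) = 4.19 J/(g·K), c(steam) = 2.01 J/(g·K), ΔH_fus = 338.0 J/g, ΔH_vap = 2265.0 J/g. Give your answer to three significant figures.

q1 (heat ice -23.8→0.0 °C): 223.7 × 2.1 × 23.8 = 11181 J
q2 (melt at 0 °C): 223.7 × 338.0 = 75611 J
q3 (heat water 0.0→100.0 °C): 223.7 × 4.19 × 100.0 = 93730 J
q4 (vaporize at 100 °C): 223.7 × 2265.0 = 506681 J
q5 (heat steam 100.0→113.8 °C): 223.7 × 2.01 × 13.8 = 6205 J
Total: 11181 + 75611 + 93730 + 506681 + 6205 = 693408 J = 693 kJ

q = 693 kJ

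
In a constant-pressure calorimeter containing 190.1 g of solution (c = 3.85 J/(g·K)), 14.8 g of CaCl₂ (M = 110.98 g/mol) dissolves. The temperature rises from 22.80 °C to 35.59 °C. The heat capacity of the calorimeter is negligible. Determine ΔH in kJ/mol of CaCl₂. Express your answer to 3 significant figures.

ΔH = -70.2 kJ/mol

|ΔT| = |35.59 − 22.80| = 12.79 °C
|q_surr| = (190.1 × 3.85) × 12.79 = 731.885 × 12.79 = 9361 J
n(CaCl₂) = 14.8 / 110.98 = 0.1334 mol
Temperature rose, so q_rxn = −|q_surr| = -9.361 kJ
ΔH = q_rxn / n = -70.17 kJ/mol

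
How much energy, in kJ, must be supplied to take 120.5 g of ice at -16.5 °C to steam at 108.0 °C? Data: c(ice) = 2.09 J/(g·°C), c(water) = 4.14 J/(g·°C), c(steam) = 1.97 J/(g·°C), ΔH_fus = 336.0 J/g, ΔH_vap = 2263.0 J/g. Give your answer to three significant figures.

q1 (heat ice -16.5→0.0 °C): 120.5 × 2.09 × 16.5 = 4155 J
q2 (melt at 0 °C): 120.5 × 336.0 = 40488 J
q3 (heat water 0.0→100.0 °C): 120.5 × 4.14 × 100.0 = 49887 J
q4 (vaporize at 100 °C): 120.5 × 2263.0 = 272692 J
q5 (heat steam 100.0→108.0 °C): 120.5 × 1.97 × 8.0 = 1899 J
Total: 4155 + 40488 + 49887 + 272692 + 1899 = 369121 J = 369 kJ

q = 369 kJ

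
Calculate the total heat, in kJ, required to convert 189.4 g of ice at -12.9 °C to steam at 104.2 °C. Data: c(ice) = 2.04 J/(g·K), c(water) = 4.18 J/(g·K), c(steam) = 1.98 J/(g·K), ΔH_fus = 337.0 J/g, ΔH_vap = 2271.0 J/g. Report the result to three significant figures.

q1 (heat ice -12.9→0.0 °C): 189.4 × 2.04 × 12.9 = 4984 J
q2 (melt at 0 °C): 189.4 × 337.0 = 63828 J
q3 (heat water 0.0→100.0 °C): 189.4 × 4.18 × 100.0 = 79169 J
q4 (vaporize at 100 °C): 189.4 × 2271.0 = 430127 J
q5 (heat steam 100.0→104.2 °C): 189.4 × 1.98 × 4.2 = 1575 J
Total: 4984 + 63828 + 79169 + 430127 + 1575 = 579683 J = 580 kJ

q = 580 kJ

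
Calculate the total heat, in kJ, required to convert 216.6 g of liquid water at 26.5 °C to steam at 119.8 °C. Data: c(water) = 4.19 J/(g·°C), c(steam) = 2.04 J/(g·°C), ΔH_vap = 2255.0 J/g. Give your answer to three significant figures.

q = 564 kJ

q1 (heat water 26.5→100.0 °C): 216.6 × 4.19 × 73.5 = 66705 J
q2 (vaporize at 100 °C): 216.6 × 2255.0 = 488433 J
q3 (heat steam 100.0→119.8 °C): 216.6 × 2.04 × 19.8 = 8749 J
Total: 66705 + 488433 + 8749 = 563887 J = 564 kJ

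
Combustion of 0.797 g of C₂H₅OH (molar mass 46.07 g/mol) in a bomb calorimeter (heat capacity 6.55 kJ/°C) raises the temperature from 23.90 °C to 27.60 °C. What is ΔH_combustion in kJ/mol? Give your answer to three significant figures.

ΔH = -1400 kJ/mol

ΔT = 27.60 − 23.90 = 3.70 °C
q_cal = C_cal × ΔT = 6.55 × 3.70 = 24.235 kJ
n = 0.797 / 46.07 = 0.01730 mol
q_rxn = −q_cal = -24.235 kJ
ΔH = -24.235 / 0.01730 = -1401 kJ/mol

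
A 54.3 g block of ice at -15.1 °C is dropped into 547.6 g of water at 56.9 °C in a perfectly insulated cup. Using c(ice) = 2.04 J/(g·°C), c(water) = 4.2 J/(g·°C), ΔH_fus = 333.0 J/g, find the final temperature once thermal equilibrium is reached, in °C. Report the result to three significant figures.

T_f = 44.0 °C

Heat to bring ice to 0 °C and melt it: q₁ = 54.3×2.04×15.1 + 54.3×333.0 = 19755 J
Heat the water can supply cooling to 0 °C: 547.6×4.2×56.9 = 130865 J > q₁, so all ice melts.
Energy balance: 547.6×4.2×(56.9 − T) = 19755 + 54.3×4.2×(T − 0)
2299.92(56.9 − T) = 19755 + 228.06 T
130865 − 19755 = 2527.98 T
T = 111110 / 2527.98 = 43.95 °C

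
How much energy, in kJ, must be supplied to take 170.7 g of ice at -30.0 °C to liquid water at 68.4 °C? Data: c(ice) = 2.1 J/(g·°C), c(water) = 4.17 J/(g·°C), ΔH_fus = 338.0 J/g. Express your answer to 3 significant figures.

q = 117 kJ

q1 (heat ice -30.0→0.0 °C): 170.7 × 2.1 × 30.0 = 10754 J
q2 (melt at 0 °C): 170.7 × 338.0 = 57697 J
q3 (heat water 0.0→68.4 °C): 170.7 × 4.17 × 68.4 = 48688 J
Total: 10754 + 57697 + 48688 = 117139 J = 117 kJ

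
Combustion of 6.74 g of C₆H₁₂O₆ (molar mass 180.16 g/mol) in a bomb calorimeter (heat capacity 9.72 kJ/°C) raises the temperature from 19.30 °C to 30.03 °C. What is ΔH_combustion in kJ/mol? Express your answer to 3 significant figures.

ΔT = 30.03 − 19.30 = 10.73 °C
q_cal = C_cal × ΔT = 9.72 × 10.73 = 104.2956 kJ
n = 6.74 / 180.16 = 0.03741 mol
q_rxn = −q_cal = -104.2956 kJ
ΔH = -104.2956 / 0.03741 = -2788 kJ/mol

ΔH = -2790 kJ/mol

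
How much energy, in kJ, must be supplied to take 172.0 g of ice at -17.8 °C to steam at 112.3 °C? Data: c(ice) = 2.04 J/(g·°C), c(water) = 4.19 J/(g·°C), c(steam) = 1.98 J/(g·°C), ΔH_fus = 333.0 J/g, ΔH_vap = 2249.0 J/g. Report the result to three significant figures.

q = 527 kJ

q1 (heat ice -17.8→0.0 °C): 172.0 × 2.04 × 17.8 = 6246 J
q2 (melt at 0 °C): 172.0 × 333.0 = 57276 J
q3 (heat water 0.0→100.0 °C): 172.0 × 4.19 × 100.0 = 72068 J
q4 (vaporize at 100 °C): 172.0 × 2249.0 = 386828 J
q5 (heat steam 100.0→112.3 °C): 172.0 × 1.98 × 12.3 = 4189 J
Total: 6246 + 57276 + 72068 + 386828 + 4189 = 526607 J = 527 kJ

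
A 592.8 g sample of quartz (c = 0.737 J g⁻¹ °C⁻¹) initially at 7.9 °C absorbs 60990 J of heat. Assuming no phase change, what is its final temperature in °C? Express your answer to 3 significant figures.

T_f = 147 °C

ΔT = q / (m c) = 60990 / (592.8 × 0.737) = 139.599 °C
T_f = 7.9 + 139.599 = 147.499 °C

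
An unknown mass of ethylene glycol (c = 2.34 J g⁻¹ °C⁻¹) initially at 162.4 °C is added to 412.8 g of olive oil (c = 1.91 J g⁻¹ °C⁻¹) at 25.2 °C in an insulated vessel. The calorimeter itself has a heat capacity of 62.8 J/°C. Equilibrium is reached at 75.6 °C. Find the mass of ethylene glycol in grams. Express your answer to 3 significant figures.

q_gained = (412.8 × 1.91 + 62.8) × (75.6 − 25.2) = 42900 J
q_lost = m × 2.34 × (162.4 − 75.6) = 203.112 m
m = 42900 / 203.112 = 211 g

m = 211 g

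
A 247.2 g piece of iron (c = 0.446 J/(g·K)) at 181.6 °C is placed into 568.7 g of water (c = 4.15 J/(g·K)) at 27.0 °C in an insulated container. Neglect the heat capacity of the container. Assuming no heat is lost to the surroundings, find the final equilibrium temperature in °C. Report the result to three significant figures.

Heat lost by iron = heat gained by water.
(247.2)(0.446)(181.6 − T) = (568.7)(4.15)(T − 27.0)
110.2512 (181.6 − T) = 2360.105 (T − 27.0)
20022 − 110.2512 T = 2360.105 T − 63723
83745 = 2470.3562 T
T = 33.90 °C

T_f = 33.9 °C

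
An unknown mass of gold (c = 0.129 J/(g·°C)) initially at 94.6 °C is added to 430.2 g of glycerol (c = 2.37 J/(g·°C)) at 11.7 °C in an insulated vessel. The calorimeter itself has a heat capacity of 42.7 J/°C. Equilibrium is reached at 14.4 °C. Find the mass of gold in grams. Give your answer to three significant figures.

q_gained = (430.2 × 2.37 + 42.7) × (14.4 − 11.7) = 2868 J
q_lost = m × 0.129 × (94.6 − 14.4) = 10.3458 m
m = 2868 / 10.3458 = 277 g

m = 277 g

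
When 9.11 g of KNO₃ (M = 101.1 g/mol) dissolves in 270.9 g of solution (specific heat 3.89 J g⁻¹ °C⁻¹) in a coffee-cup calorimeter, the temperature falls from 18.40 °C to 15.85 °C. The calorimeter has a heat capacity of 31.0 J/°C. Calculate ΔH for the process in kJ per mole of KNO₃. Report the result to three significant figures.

|ΔT| = |15.85 − 18.40| = 2.55 °C
|q_surr| = (270.9 × 3.89 + 31.0) × 2.55 = 1084.801 × 2.55 = 2766 J
n(KNO₃) = 9.11 / 101.1 = 0.09011 mol
Temperature fell, so q_rxn = +|q_surr| = 2.766 kJ
ΔH = q_rxn / n = 30.70 kJ/mol

ΔH = 30.7 kJ/mol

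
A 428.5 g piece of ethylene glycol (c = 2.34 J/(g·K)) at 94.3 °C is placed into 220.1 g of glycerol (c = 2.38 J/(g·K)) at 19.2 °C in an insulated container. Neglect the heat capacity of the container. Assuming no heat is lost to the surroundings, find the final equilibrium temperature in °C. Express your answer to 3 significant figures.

Heat lost by ethylene glycol = heat gained by glycerol.
(428.5)(2.34)(94.3 − T) = (220.1)(2.38)(T − 19.2)
1002.69 (94.3 − T) = 523.838 (T − 19.2)
94554 − 1002.69 T = 523.838 T − 10058
104612 = 1526.528 T
T = 68.53 °C

T_f = 68.5 °C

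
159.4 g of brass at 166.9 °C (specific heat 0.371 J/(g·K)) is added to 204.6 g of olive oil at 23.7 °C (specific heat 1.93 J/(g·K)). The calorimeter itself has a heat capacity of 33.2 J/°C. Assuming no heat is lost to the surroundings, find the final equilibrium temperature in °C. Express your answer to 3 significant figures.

Heat lost by brass = heat gained by olive oil + calorimeter.
(159.4)(0.371)(166.9 − T) = [(204.6)(1.93) + 33.2](T − 23.7)
59.1374 (166.9 − T) = 428.078 (T − 23.7)
9870.0 − 59.1374 T = 428.078 T − 10145
20015.0 = 487.2154 T
T = 41.08 °C

T_f = 41.1 °C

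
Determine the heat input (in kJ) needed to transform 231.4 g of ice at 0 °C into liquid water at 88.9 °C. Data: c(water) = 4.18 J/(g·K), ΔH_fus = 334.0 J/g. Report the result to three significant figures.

q1 (melt at 0 °C): 231.4 × 334.0 = 77288 J
q2 (heat water 0.0→88.9 °C): 231.4 × 4.18 × 88.9 = 85989 J
Total: 77288 + 85989 = 163277 J = 163 kJ

q = 163 kJ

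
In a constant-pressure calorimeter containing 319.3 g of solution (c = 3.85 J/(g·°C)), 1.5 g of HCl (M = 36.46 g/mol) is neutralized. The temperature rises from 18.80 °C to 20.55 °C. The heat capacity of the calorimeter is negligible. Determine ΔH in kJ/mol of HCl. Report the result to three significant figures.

|ΔT| = |20.55 − 18.80| = 1.75 °C
|q_surr| = (319.3 × 3.85) × 1.75 = 1229.305 × 1.75 = 2151 J
n(HCl) = 1.5 / 36.46 = 0.04114 mol
Temperature rose, so q_rxn = −|q_surr| = -2.151 kJ
ΔH = q_rxn / n = -52.28 kJ/mol

ΔH = -52.3 kJ/mol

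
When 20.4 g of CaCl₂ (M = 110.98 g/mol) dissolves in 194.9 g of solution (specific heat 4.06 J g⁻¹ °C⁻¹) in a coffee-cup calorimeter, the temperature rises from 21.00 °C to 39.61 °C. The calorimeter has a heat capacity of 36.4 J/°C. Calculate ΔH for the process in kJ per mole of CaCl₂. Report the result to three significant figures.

ΔH = -83.8 kJ/mol

|ΔT| = |39.61 − 21.00| = 18.61 °C
|q_surr| = (194.9 × 4.06 + 36.4) × 18.61 = 827.694 × 18.61 = 15400 J
n(CaCl₂) = 20.4 / 110.98 = 0.1838 mol
Temperature rose, so q_rxn = −|q_surr| = -15.40 kJ
ΔH = q_rxn / n = -83.79 kJ/mol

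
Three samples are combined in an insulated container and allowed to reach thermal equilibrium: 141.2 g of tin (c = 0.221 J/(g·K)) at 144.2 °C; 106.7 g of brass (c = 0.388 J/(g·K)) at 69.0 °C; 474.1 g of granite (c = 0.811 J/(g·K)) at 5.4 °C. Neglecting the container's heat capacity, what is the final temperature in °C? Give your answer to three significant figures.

Σ mᵢcᵢ(T − Tᵢ) = 0  ⇒  T = Σ mᵢcᵢTᵢ / Σ mᵢcᵢ
Σ mᵢcᵢ = 141.2×0.221 + 106.7×0.388 + 474.1×0.811 = 457.0999
Σ mᵢcᵢTᵢ = 31.2052×144.2 + 41.3996×69.0 + 384.4951×5.4 = 9432.6
T = 9432.6 / 457.0999 = 20.64 °C

T_f = 20.6 °C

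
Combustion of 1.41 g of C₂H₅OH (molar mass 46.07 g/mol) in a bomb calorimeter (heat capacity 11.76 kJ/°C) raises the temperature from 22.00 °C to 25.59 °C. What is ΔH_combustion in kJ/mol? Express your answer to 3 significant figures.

ΔH = -1380 kJ/mol

ΔT = 25.59 − 22.00 = 3.59 °C
q_cal = C_cal × ΔT = 11.76 × 3.59 = 42.2184 kJ
n = 1.41 / 46.07 = 0.03061 mol
q_rxn = −q_cal = -42.2184 kJ
ΔH = -42.2184 / 0.03061 = -1379 kJ/mol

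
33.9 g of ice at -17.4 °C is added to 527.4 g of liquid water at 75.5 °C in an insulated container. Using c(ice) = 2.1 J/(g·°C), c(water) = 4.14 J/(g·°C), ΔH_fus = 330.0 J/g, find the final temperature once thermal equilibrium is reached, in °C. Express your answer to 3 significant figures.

T_f = 65.6 °C

Heat to bring ice to 0 °C and melt it: q₁ = 33.9×2.1×17.4 + 33.9×330.0 = 12426 J
Heat the water can supply cooling to 0 °C: 527.4×4.14×75.5 = 164849 J > q₁, so all ice melts.
Energy balance: 527.4×4.14×(75.5 − T) = 12426 + 33.9×4.14×(T − 0)
2183.436(75.5 − T) = 12426 + 140.346 T
164849 − 12426 = 2323.782 T
T = 152423 / 2323.782 = 65.59 °C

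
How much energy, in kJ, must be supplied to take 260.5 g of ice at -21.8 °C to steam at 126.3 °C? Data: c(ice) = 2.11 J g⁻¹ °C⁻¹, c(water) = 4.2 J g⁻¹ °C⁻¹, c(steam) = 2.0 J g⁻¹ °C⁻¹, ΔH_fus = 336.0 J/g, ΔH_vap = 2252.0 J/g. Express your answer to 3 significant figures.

q = 809 kJ

q1 (heat ice -21.8→0.0 °C): 260.5 × 2.11 × 21.8 = 11982 J
q2 (melt at 0 °C): 260.5 × 336.0 = 87528 J
q3 (heat water 0.0→100.0 °C): 260.5 × 4.2 × 100.0 = 109410 J
q4 (vaporize at 100 °C): 260.5 × 2252.0 = 586646 J
q5 (heat steam 100.0→126.3 °C): 260.5 × 2.0 × 26.3 = 13702 J
Total: 11982 + 87528 + 109410 + 586646 + 13702 = 809268 J = 809 kJ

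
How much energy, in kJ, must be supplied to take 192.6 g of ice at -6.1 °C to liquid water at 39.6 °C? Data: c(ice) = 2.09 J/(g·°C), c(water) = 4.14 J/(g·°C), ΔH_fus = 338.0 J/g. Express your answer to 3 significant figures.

q = 99.1 kJ

q1 (heat ice -6.1→0.0 °C): 192.6 × 2.09 × 6.1 = 2455 J
q2 (melt at 0 °C): 192.6 × 338.0 = 65099 J
q3 (heat water 0.0→39.6 °C): 192.6 × 4.14 × 39.6 = 31576 J
Total: 2455 + 65099 + 31576 = 99130 J = 99.1 kJ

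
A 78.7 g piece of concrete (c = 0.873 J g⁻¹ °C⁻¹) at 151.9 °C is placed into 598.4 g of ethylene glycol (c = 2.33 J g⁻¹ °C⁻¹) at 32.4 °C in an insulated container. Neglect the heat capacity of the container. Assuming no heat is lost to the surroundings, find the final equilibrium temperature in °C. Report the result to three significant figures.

Heat lost by concrete = heat gained by ethylene glycol.
(78.7)(0.873)(151.9 − T) = (598.4)(2.33)(T − 32.4)
68.7051 (151.9 − T) = 1394.272 (T − 32.4)
10436 − 68.7051 T = 1394.272 T − 45174
55610 = 1462.9771 T
T = 38.01 °C

T_f = 38.0 °C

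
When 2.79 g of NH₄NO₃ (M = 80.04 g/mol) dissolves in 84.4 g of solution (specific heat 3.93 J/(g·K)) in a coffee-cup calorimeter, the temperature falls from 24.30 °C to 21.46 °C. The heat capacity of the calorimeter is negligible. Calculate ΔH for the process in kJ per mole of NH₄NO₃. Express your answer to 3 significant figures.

ΔH = 27.0 kJ/mol

|ΔT| = |21.46 − 24.30| = 2.84 °C
|q_surr| = (84.4 × 3.93) × 2.84 = 331.692 × 2.84 = 942.0 J
n(NH₄NO₃) = 2.79 / 80.04 = 0.03486 mol
Temperature fell, so q_rxn = +|q_surr| = 0.9420 kJ
ΔH = q_rxn / n = 27.02 kJ/mol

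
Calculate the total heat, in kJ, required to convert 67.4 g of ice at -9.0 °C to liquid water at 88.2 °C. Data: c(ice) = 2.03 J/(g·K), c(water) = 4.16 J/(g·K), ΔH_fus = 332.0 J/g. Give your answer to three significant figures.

q1 (heat ice -9.0→0.0 °C): 67.4 × 2.03 × 9.0 = 1231 J
q2 (melt at 0 °C): 67.4 × 332.0 = 22377 J
q3 (heat water 0.0→88.2 °C): 67.4 × 4.16 × 88.2 = 24730 J
Total: 1231 + 22377 + 24730 = 48338 J = 48.3 kJ

q = 48.3 kJ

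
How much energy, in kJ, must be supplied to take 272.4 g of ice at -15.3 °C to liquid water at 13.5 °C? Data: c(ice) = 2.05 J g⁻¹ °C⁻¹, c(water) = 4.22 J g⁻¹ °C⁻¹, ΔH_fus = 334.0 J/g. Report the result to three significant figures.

q = 115 kJ

q1 (heat ice -15.3→0.0 °C): 272.4 × 2.05 × 15.3 = 8544 J
q2 (melt at 0 °C): 272.4 × 334.0 = 90982 J
q3 (heat water 0.0→13.5 °C): 272.4 × 4.22 × 13.5 = 15519 J
Total: 8544 + 90982 + 15519 = 115045 J = 115 kJ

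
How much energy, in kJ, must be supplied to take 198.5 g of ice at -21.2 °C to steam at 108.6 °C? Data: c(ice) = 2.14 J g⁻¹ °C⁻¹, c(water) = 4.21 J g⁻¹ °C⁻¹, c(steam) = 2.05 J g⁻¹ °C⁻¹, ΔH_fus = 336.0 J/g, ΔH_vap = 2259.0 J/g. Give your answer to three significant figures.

q1 (heat ice -21.2→0.0 °C): 198.5 × 2.14 × 21.2 = 9006 J
q2 (melt at 0 °C): 198.5 × 336.0 = 66696 J
q3 (heat water 0.0→100.0 °C): 198.5 × 4.21 × 100.0 = 83569 J
q4 (vaporize at 100 °C): 198.5 × 2259.0 = 448412 J
q5 (heat steam 100.0→108.6 °C): 198.5 × 2.05 × 8.6 = 3500 J
Total: 9006 + 66696 + 83569 + 448412 + 3500 = 611183 J = 611 kJ

q = 611 kJ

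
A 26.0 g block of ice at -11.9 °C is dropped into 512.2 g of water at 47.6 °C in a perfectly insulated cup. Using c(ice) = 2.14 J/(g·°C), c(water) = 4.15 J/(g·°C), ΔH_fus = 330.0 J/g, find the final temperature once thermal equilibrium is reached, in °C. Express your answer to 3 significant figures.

Heat to bring ice to 0 °C and melt it: q₁ = 26.0×2.14×11.9 + 26.0×330.0 = 9242.1 J
Heat the water can supply cooling to 0 °C: 512.2×4.15×47.6 = 101180 J > q₁, so all ice melts.
Energy balance: 512.2×4.15×(47.6 − T) = 9242.1 + 26.0×4.15×(T − 0)
2125.63(47.6 − T) = 9242.1 + 107.9 T
101180 − 9242.1 = 2233.53 T
T = 91937.9 / 2233.53 = 41.16 °C

T_f = 41.2 °C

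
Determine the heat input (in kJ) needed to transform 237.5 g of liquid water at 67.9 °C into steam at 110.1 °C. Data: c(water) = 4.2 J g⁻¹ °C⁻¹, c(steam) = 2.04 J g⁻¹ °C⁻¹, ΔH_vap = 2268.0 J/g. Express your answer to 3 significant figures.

q = 576 kJ

q1 (heat water 67.9→100.0 °C): 237.5 × 4.2 × 32.1 = 32020 J
q2 (vaporize at 100 °C): 237.5 × 2268.0 = 538650 J
q3 (heat steam 100.0→110.1 °C): 237.5 × 2.04 × 10.1 = 4893 J
Total: 32020 + 538650 + 4893 = 575563 J = 576 kJ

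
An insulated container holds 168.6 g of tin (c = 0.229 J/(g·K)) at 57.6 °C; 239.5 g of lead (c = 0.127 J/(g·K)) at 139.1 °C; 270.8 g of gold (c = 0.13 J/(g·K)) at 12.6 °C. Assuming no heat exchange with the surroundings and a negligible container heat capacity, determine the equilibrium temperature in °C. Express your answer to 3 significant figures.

T_f = 66.2 °C

Σ mᵢcᵢ(T − Tᵢ) = 0  ⇒  T = Σ mᵢcᵢTᵢ / Σ mᵢcᵢ
Σ mᵢcᵢ = 168.6×0.229 + 239.5×0.127 + 270.8×0.13 = 104.2299
Σ mᵢcᵢTᵢ = 38.6094×57.6 + 30.4165×139.1 + 35.204×12.6 = 6898.4
T = 6898.4 / 104.2299 = 66.18 °C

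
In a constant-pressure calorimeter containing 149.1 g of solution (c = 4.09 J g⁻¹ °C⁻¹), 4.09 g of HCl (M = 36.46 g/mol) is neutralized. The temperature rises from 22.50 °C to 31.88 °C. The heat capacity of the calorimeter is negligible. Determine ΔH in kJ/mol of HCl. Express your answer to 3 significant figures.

ΔH = -51.0 kJ/mol

|ΔT| = |31.88 − 22.50| = 9.38 °C
|q_surr| = (149.1 × 4.09) × 9.38 = 609.819 × 9.38 = 5720 J
n(HCl) = 4.09 / 36.46 = 0.1122 mol
Temperature rose, so q_rxn = −|q_surr| = -5.720 kJ
ΔH = q_rxn / n = -50.98 kJ/mol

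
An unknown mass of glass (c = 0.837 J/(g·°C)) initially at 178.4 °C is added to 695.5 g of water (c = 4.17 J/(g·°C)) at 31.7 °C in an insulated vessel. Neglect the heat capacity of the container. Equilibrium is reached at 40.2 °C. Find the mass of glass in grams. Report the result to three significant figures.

q_gained = (695.5 × 4.17) × (40.2 − 31.7) = 24650 J
q_lost = m × 0.837 × (178.4 − 40.2) = 115.6734 m
m = 24650 / 115.6734 = 213 g

m = 213 g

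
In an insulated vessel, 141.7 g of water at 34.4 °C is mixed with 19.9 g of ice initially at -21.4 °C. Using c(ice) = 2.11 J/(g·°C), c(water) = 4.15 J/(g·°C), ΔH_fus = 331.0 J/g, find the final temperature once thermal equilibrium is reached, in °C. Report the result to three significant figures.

Heat to bring ice to 0 °C and melt it: q₁ = 19.9×2.11×21.4 + 19.9×331.0 = 7485.5 J
Heat the water can supply cooling to 0 °C: 141.7×4.15×34.4 = 20229.1 J > q₁, so all ice melts.
Energy balance: 141.7×4.15×(34.4 − T) = 7485.5 + 19.9×4.15×(T − 0)
588.055(34.4 − T) = 7485.5 + 82.585 T
20229.1 − 7485.5 = 670.640 T
T = 12743.6 / 670.640 = 19.00 °C

T_f = 19.0 °C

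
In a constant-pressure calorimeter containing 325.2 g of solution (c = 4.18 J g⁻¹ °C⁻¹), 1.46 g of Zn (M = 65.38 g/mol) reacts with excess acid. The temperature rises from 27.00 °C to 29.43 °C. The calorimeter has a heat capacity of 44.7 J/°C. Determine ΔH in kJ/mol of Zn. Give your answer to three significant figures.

|ΔT| = |29.43 − 27.00| = 2.43 °C
|q_surr| = (325.2 × 4.18 + 44.7) × 2.43 = 1404.036 × 2.43 = 3412 J
n(Zn) = 1.46 / 65.38 = 0.02233 mol
Temperature rose, so q_rxn = −|q_surr| = -3.412 kJ
ΔH = q_rxn / n = -152.8 kJ/mol

ΔH = -153 kJ/mol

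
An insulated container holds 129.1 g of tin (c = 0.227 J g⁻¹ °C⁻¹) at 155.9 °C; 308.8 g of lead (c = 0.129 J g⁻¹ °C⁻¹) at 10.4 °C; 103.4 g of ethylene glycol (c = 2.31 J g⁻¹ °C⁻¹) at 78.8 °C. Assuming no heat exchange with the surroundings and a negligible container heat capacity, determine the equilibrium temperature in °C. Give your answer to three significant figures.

Σ mᵢcᵢ(T − Tᵢ) = 0  ⇒  T = Σ mᵢcᵢTᵢ / Σ mᵢcᵢ
Σ mᵢcᵢ = 129.1×0.227 + 308.8×0.129 + 103.4×2.31 = 307.9949
Σ mᵢcᵢTᵢ = 29.3057×155.9 + 39.8352×10.4 + 238.854×78.8 = 23805
T = 23805 / 307.9949 = 77.29 °C

T_f = 77.3 °C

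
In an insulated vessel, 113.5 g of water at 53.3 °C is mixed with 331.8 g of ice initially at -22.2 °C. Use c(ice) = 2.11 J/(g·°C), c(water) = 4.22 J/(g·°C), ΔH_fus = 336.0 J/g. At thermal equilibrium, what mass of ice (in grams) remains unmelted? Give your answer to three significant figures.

Heat to warm all ice to 0 °C: 331.8×2.11×22.2 = 15542 J
Heat released by water cooling to 0 °C: 113.5×4.22×53.3 = 25529 J
25529 J < 15542 + 331.8×336.0 = 127026.8 J, so not all ice melts; final T = 0 °C.
Heat left for melting: 25529 − 15542 = 9987 J
Mass melted = 9987 / 336.0 = 29.72 g
Ice remaining = 331.8 − 29.72 = 302.08 g

m_ice remaining = 302 g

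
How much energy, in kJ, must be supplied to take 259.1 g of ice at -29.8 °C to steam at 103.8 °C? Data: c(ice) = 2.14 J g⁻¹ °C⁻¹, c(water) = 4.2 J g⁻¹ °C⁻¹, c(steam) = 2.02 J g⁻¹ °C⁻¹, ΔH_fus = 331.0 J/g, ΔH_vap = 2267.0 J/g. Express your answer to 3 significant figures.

q1 (heat ice -29.8→0.0 °C): 259.1 × 2.14 × 29.8 = 16523 J
q2 (melt at 0 °C): 259.1 × 331.0 = 85762 J
q3 (heat water 0.0→100.0 °C): 259.1 × 4.2 × 100.0 = 108822 J
q4 (vaporize at 100 °C): 259.1 × 2267.0 = 587380 J
q5 (heat steam 100.0→103.8 °C): 259.1 × 2.02 × 3.8 = 1989 J
Total: 16523 + 85762 + 108822 + 587380 + 1989 = 800476 J = 800 kJ

q = 800 kJ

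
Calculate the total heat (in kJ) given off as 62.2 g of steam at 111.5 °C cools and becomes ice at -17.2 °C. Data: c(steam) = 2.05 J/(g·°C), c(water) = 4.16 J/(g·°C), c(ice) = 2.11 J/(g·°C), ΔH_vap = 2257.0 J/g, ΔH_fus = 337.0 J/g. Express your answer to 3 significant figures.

q1 (cool steam 111.5→100 °C): 62.2 × 2.05 × 11.5 = 1466 J
q2 (condense at 100 °C): 62.2 × 2257.0 = 140385 J
q3 (cool water 100→0 °C): 62.2 × 4.16 × 100.0 = 25875 J
q4 (freeze at 0 °C): 62.2 × 337.0 = 20961 J
q5 (cool ice 0→-17.2 °C): 62.2 × 2.11 × 17.2 = 2257 J
Total: 1466 + 140385 + 25875 + 20961 + 2257 = 190944 J = 191 kJ

q = 191 kJ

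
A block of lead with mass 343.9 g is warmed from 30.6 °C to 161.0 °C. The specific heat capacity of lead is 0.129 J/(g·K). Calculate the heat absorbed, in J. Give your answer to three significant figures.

q = 5780 J

q = m c ΔT = 343.9 × 0.129 × (161.0 − 30.6)
q = 343.9 × 0.129 × 130.4 = 5784.9 J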